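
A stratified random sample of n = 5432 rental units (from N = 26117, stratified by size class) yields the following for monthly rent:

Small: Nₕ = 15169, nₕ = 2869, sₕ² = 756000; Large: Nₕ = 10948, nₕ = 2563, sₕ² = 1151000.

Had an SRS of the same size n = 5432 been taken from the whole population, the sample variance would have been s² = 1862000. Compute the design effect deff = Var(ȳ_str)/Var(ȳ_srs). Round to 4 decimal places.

Var(ȳ_str) = Σ Wₕ²(1−fₕ)sₕ²/nₕ with Wₕ = Nₕ/26117:
  Small: (15169/26117)²·(1−2869/15169)·756000/2869 = 72.078665
  Large: (10948/26117)²·(1−2563/10948)·1151000/2563 = 60.439101
  → Var(ȳ_str) = 132.51777.
Var(ȳ_srs) = (1 − 5432/26117)·1862000/5432 = 271.48895.
deff = 132.51777 / 271.48895 = 0.4881.

0.4881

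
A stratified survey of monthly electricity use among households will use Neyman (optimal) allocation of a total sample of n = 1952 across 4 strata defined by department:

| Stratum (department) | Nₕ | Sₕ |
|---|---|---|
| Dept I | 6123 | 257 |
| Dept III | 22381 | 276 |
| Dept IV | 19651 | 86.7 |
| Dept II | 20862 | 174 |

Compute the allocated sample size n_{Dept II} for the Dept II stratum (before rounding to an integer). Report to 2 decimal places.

Neyman allocation: nₕ = n·NₕSₕ / Σⱼ NⱼSⱼ.
Σ NⱼSⱼ = 6123·257 + 22381·276 + 19651·86.7 + 20862·174 = 1.3084497 × 10^7.
n_{Dept II} = 1952·20862·174 / (1.3084497 × 10^7) = 541.54.

541.54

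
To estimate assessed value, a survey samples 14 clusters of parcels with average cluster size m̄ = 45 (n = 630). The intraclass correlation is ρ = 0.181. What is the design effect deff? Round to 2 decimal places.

deff = 1 + (45 − 1)·0.181 = 1 + 7.964 = 8.964.

8.96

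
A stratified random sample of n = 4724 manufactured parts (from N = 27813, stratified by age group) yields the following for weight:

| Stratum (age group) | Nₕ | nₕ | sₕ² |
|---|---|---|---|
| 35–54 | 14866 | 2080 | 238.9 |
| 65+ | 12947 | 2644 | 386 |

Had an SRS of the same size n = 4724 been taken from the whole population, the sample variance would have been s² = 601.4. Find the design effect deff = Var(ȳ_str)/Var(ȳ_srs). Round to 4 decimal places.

0.5052

Var(ȳ_str) = Σ Wₕ²(1−fₕ)sₕ²/nₕ with Wₕ = Nₕ/27813:
  35–54: (14866/27813)²·(1−2080/14866)·238.9/2080 = 0.028221882
  65+: (12947/27813)²·(1−2644/12947)·386/2644 = 0.025174626
  → Var(ȳ_str) = 0.053396508.
Var(ȳ_srs) = (1 − 4724/27813)·601.4/4724 = 0.10568438.
deff = 0.053396508 / 0.10568438 = 0.5052.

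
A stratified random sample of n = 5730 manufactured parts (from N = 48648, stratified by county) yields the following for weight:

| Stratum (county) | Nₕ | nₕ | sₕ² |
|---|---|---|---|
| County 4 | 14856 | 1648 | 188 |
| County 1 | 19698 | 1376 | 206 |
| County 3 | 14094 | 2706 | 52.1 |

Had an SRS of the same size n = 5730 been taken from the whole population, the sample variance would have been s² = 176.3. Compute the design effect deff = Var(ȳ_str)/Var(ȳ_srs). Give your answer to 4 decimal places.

1.2376

Var(ȳ_str) = Σ Wₕ²(1−fₕ)sₕ²/nₕ with Wₕ = Nₕ/48648:
  County 4: (14856/48648)²·(1−1648/14856)·188/1648 = 0.0094582244
  County 1: (19698/48648)²·(1−1376/19698)·206/1376 = 0.022830416
  County 3: (14094/48648)²·(1−2706/14094)·52.1/2706 = 0.0013057549
  → Var(ȳ_str) = 0.033594395.
Var(ȳ_srs) = (1 − 5730/48648)·176.3/5730 = 0.027143896.
deff = 0.033594395 / 0.027143896 = 1.2376.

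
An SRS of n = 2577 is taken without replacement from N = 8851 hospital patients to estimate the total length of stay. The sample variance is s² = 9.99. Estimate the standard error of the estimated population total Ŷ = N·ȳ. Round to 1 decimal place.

Var(Ŷ) = N²·Var(ȳ) = N²·(1 − n/N)·s²/n.
f = 2577/8851 = 0.29115354; Var(ȳ) = 0.70884646·9.99/2577 = 0.0027479147.
Var(Ŷ) = 8851² · 0.0027479147 = 215272.19.
SE(Ŷ) = √(215272.19) = 464.0.

464.0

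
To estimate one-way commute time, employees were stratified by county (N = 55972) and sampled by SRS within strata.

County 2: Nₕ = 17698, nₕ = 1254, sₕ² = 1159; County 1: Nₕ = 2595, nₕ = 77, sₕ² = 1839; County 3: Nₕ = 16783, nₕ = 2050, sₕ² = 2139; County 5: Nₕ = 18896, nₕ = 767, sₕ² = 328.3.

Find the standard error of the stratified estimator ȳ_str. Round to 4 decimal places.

0.5146

Var(ȳ_str) = Σₕ Wₕ²(1 − fₕ)sₕ²/nₕ with Wₕ = Nₕ/N, N = 55972.
County 2: Wₕ = 0.31619381; term = 0.31619381²·(1 − 0.07085546)·1159/1254 = 0.085857039.
County 1: Wₕ = 0.04636247; term = 0.04636247²·(1 − 0.02967245)·1839/77 = 0.049812971.
County 3: Wₕ = 0.29984635; term = 0.29984635²·(1 − 0.12214741)·2139/2050 = 0.082352361.
County 5: Wₕ = 0.33759737; term = 0.33759737²·(1 − 0.04059060)·328.3/767 = 0.046803421.
Sum = 0.26482579.
SE = √(0.26482579) = 0.5146.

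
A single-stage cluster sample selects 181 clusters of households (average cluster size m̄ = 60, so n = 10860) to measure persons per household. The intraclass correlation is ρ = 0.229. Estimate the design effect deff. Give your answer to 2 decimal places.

14.51

deff = 1 + (60 − 1)·0.229 = 1 + 13.511 = 14.511.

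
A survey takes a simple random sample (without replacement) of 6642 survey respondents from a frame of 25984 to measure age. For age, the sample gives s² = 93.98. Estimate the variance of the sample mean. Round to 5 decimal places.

0.01053

Under SRS without replacement, Var(ȳ) = (1 − f)·s²/n with f = n/N = 6642/25984 = 0.25561884.
Var(ȳ) = (1 − 0.25561884)·93.98/6642 = 0.74438116·0.014149353 = 0.010532511.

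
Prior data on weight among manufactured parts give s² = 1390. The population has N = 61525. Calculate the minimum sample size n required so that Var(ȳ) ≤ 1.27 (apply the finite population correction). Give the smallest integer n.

Without fpc, n₀ = s²/D = 1390/1.27 = 1094.4882.
With fpc, (1 − n/N)·s²/n ≤ D requires n ≥ n₀/(1 + n₀/N) = 1094.4882/(1 + 1094.4882/61525) = 1075.3583.
Rounding up, n = 1076.

1076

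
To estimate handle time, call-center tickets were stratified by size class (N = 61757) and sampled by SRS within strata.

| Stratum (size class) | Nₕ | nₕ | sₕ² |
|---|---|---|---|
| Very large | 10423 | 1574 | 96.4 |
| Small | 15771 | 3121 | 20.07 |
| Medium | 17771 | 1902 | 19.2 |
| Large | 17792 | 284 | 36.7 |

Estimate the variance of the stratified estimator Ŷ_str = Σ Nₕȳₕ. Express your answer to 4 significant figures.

5.003 × 10^7

Var(Ŷ_str) = Σₕ Nₕ²(1 − fₕ)sₕ²/nₕ.
Very large: 10423²·(1 − 1574/10423)·96.4/1574 = 5.6488395 × 10^6.
Small: 15771²·(1 − 3121/15771)·20.07/3121 = 1.2829312 × 10^6.
Medium: 17771²·(1 − 1902/17771)·19.2/1902 = 2.8467684 × 10^6.
Large: 17792²·(1 − 284/17792)·36.7/284 = 4.0253999 × 10^7.
Sum = 5.0032538 × 10^7.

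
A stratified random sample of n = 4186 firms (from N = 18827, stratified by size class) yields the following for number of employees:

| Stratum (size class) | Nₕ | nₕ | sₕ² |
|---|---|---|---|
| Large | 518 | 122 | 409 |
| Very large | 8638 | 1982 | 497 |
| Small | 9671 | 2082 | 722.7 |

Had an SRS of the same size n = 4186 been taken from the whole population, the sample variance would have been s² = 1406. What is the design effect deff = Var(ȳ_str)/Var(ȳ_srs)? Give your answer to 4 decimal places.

0.4383

Var(ȳ_str) = Σ Wₕ²(1−fₕ)sₕ²/nₕ with Wₕ = Nₕ/18827:
  Large: (518/18827)²·(1−122/518)·409/122 = 0.0019401092
  Very large: (8638/18827)²·(1−1982/8638)·497/1982 = 0.040674011
  Small: (9671/18827)²·(1−2082/9671)·722.7/2082 = 0.071873868
  → Var(ȳ_str) = 0.11448799.
Var(ȳ_srs) = (1 − 4186/18827)·1406/4186 = 0.26120153.
deff = 0.11448799 / 0.26120153 = 0.4383.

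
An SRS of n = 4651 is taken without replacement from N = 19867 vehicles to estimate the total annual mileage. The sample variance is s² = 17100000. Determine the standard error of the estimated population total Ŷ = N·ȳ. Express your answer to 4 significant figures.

Var(Ŷ) = N²·Var(ȳ) = N²·(1 − n/N)·s²/n.
f = 4651/19867 = 0.23410681; Var(ȳ) = 0.76589319·17100000/4651 = 2815.9049.
Var(Ŷ) = 19867² · 2815.9049 = 1.1114312 × 10^12.
SE(Ŷ) = √(1.1114312 × 10^12) = 1.054 × 10^6.

1.054 × 10^6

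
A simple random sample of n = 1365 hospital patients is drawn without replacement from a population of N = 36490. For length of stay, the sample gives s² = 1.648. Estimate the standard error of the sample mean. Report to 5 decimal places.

Under SRS without replacement, Var(ȳ) = (1 − f)·s²/n with f = n/N = 1365/36490 = 0.03740751.
Var(ȳ) = (1 − 0.03740751)·1.648/1365 = 0.96259249·0.001207326 = 0.0011621629.
SE(ȳ) = √(0.0011621629) = 0.03409.

0.03409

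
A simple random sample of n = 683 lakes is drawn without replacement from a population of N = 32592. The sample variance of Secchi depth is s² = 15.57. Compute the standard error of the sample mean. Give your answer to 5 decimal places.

Under SRS without replacement, Var(ȳ) = (1 − f)·s²/n with f = n/N = 683/32592 = 0.02095606.
Var(ȳ) = (1 − 0.02095606)·15.57/683 = 0.97904394·0.022796486 = 0.022318761.
SE(ȳ) = √(0.022318761) = 0.14939.

0.14939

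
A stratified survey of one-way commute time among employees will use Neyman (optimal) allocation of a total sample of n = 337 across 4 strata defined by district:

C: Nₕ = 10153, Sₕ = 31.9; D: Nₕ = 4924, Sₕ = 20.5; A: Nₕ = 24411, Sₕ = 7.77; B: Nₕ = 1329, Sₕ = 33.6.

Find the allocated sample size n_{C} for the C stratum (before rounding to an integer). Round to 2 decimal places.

165.59

Neyman allocation: nₕ = n·NₕSₕ / Σⱼ NⱼSⱼ.
Σ NⱼSⱼ = 10153·31.9 + 4924·20.5 + 24411·7.77 + 1329·33.6 = 659150.57.
n_{C} = 337·10153·31.9 / 659150.57 = 165.59.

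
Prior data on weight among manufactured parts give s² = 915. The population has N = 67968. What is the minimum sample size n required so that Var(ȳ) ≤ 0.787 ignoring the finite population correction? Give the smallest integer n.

Without fpc, n₀ = s²/D = 915/0.787 = 1162.6429.
Rounding up, n = 1163.

1163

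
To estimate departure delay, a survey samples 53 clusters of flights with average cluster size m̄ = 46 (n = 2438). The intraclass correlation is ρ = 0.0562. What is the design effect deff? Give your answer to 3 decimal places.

3.529

deff = 1 + (46 − 1)·0.0562 = 1 + 2.529 = 3.529.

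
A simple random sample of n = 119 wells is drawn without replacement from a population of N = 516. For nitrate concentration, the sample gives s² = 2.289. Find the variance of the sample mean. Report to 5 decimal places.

0.01480

Under SRS without replacement, Var(ȳ) = (1 − f)·s²/n with f = n/N = 119/516 = 0.23062016.
Var(ȳ) = (1 − 0.23062016)·2.289/119 = 0.76937984·0.019235294 = 0.014799248.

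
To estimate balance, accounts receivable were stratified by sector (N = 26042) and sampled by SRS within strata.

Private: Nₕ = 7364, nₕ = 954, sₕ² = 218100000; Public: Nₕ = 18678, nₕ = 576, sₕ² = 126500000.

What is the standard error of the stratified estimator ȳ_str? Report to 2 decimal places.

354.12

Var(ȳ_str) = Σₕ Wₕ²(1 − fₕ)sₕ²/nₕ with Wₕ = Nₕ/N, N = 26042.
Private: Wₕ = 0.28277398; term = 0.28277398²·(1 − 0.12954916)·218100000/954 = 15912.207.
Public: Wₕ = 0.71722602; term = 0.71722602²·(1 − 0.03083842)·126500000/576 = 109490.47.
Sum = 125402.68.
SE = √(125402.68) = 354.12.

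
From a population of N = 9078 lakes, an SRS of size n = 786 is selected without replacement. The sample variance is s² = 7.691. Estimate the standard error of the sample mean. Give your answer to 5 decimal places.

Under SRS without replacement, Var(ȳ) = (1 − f)·s²/n with f = n/N = 786/9078 = 0.08658295.
Var(ȳ) = (1 − 0.08658295)·7.691/786 = 0.91341705·0.0097849873 = 0.0089377742.
SE(ȳ) = √(0.0089377742) = 0.09454.

0.09454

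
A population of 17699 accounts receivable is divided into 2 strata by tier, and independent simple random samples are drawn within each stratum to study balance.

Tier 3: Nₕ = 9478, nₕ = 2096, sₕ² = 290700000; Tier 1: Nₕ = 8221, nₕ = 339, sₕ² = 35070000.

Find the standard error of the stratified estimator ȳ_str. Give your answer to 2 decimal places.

Var(ȳ_str) = Σₕ Wₕ²(1 − fₕ)sₕ²/nₕ with Wₕ = Nₕ/N, N = 17699.
Tier 3: Wₕ = 0.53551048; term = 0.53551048²·(1 − 0.22114370)·290700000/2096 = 30977.548.
Tier 1: Wₕ = 0.46448952; term = 0.46448952²·(1 − 0.04123586)·35070000/339 = 21399.306.
Sum = 52376.854.
SE = √(52376.854) = 228.86.

228.86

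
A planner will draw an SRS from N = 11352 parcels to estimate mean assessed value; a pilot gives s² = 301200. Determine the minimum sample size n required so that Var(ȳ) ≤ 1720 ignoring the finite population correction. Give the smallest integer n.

Without fpc, n₀ = s²/D = 301200/1720 = 175.1163.
Rounding up, n = 176.

176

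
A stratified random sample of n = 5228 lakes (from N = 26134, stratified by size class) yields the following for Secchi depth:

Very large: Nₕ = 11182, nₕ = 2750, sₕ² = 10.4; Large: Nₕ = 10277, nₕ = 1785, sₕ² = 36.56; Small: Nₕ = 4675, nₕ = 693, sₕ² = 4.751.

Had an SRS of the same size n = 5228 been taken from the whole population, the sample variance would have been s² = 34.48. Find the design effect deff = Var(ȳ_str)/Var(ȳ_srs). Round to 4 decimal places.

0.6304

Var(ȳ_str) = Σ Wₕ²(1−fₕ)sₕ²/nₕ with Wₕ = Nₕ/26134:
  Very large: (11182/26134)²·(1−2750/11182)·10.4/2750 = 5.2208229 × 10^-4
  Large: (10277/26134)²·(1−1785/10277)·36.56/1785 = 0.0026171736
  Small: (4675/26134)²·(1−693/4675)·4.751/693 = 1.8686282 × 10^-4
  → Var(ȳ_str) = 0.0033261187.
Var(ȳ_srs) = (1 − 5228/26134)·34.48/5228 = 0.0052759022.
deff = 0.0033261187 / 0.0052759022 = 0.6304.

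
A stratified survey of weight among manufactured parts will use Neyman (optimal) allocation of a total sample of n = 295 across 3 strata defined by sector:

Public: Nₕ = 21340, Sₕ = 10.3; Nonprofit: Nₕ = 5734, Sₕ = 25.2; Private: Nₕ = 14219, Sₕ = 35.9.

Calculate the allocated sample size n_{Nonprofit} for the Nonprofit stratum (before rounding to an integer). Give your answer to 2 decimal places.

48.73

Neyman allocation: nₕ = n·NₕSₕ / Σⱼ NⱼSⱼ.
Σ NⱼSⱼ = 21340·10.3 + 5734·25.2 + 14219·35.9 = 874760.9.
n_{Nonprofit} = 295·5734·25.2 / 874760.9 = 48.73.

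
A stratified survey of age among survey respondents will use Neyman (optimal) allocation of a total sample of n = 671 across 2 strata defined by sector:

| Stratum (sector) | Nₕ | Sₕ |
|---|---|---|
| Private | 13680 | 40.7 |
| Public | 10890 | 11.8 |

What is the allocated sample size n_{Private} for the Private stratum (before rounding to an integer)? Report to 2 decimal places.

545.18

Neyman allocation: nₕ = n·NₕSₕ / Σⱼ NⱼSⱼ.
Σ NⱼSⱼ = 13680·40.7 + 10890·11.8 = 685278.
n_{Private} = 671·13680·40.7 / 685278 = 545.18.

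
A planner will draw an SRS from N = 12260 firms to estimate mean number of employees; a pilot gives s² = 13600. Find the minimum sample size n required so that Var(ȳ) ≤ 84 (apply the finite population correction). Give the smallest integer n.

160

Without fpc, n₀ = s²/D = 13600/84 = 161.9048.
With fpc, (1 − n/N)·s²/n ≤ D requires n ≥ n₀/(1 + n₀/N) = 161.9048/(1 + 161.9048/12260) = 159.7946.
Rounding up, n = 160.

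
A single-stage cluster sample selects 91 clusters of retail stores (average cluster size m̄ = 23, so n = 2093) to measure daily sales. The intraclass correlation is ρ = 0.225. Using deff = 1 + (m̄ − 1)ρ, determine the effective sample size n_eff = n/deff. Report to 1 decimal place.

351.8

deff = 1 + (23 − 1)·0.225 = 1 + 4.95 = 5.95.
n_eff = 2093 / 5.95 = 351.8.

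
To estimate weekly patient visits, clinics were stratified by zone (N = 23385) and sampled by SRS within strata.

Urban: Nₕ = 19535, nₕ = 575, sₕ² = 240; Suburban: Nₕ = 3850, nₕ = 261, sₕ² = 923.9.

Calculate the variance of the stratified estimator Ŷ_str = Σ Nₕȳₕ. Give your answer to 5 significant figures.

Var(Ŷ_str) = Σₕ Nₕ²(1 − fₕ)sₕ²/nₕ.
Urban: 19535²·(1 − 575/19535)·240/575 = 1.5459489 × 10^8.
Suburban: 3850²·(1 − 261/3850)·923.9/261 = 4.8912363 × 10^7.
Sum = 2.0350725 × 10^8.

2.0351 × 10^8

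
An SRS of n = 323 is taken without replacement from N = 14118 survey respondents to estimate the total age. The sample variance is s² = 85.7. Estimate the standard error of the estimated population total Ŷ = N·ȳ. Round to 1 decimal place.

7188.5

Var(Ŷ) = N²·Var(ȳ) = N²·(1 − n/N)·s²/n.
f = 323/14118 = 0.02287859; Var(ȳ) = 0.97712141·85.7/323 = 0.25925481.
Var(Ŷ) = 14118² · 0.25925481 = 5.1674131 × 10^7.
SE(Ŷ) = √(5.1674131 × 10^7) = 7188.5.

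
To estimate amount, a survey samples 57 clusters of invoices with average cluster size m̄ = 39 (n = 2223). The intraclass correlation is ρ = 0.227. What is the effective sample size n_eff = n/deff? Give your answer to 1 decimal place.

230.9

deff = 1 + (39 − 1)·0.227 = 1 + 8.626 = 9.626.
n_eff = 2223 / 9.626 = 230.9.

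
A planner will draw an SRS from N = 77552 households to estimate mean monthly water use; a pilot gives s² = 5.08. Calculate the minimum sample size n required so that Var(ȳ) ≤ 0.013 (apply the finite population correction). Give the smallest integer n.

389

Without fpc, n₀ = s²/D = 5.08/0.013 = 390.7692.
With fpc, (1 − n/N)·s²/n ≤ D requires n ≥ n₀/(1 + n₀/N) = 390.7692/(1 + 390.7692/77552) = 388.8101.
Rounding up, n = 389.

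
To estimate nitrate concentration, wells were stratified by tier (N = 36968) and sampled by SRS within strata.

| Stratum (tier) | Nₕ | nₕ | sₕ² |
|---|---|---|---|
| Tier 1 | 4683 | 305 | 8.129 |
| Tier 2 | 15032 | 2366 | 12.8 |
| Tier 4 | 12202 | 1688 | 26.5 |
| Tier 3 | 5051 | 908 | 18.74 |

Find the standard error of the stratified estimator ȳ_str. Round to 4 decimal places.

Var(ȳ_str) = Σₕ Wₕ²(1 − fₕ)sₕ²/nₕ with Wₕ = Nₕ/N, N = 36968.
Tier 1: Wₕ = 0.12667713; term = 0.12667713²·(1 − 0.06512919)·8.129/305 = 3.9983912 × 10^-4.
Tier 2: Wₕ = 0.40662194; term = 0.40662194²·(1 − 0.15739755)·12.8/2366 = 7.5370183 × 10^-4.
Tier 4: Wₕ = 0.33006925; term = 0.33006925²·(1 − 0.13833798)·26.5/1688 = 0.0014737388.
Tier 3: Wₕ = 0.13663168; term = 0.13663168²·(1 − 0.17976638)·18.74/908 = 3.1602696 × 10^-4.
Sum = 0.0029433067.
SE = √(0.0029433067) = 0.0543.

0.0543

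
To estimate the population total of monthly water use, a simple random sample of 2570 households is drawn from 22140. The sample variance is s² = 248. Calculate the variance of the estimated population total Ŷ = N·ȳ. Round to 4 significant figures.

4.181 × 10^7

Var(Ŷ) = N²·Var(ȳ) = N²·(1 − n/N)·s²/n.
f = 2570/22140 = 0.11607949; Var(ȳ) = 0.88392051·248/2570 = 0.085296609.
Var(Ŷ) = 22140² · 0.085296609 = 4.1810658 × 10^7.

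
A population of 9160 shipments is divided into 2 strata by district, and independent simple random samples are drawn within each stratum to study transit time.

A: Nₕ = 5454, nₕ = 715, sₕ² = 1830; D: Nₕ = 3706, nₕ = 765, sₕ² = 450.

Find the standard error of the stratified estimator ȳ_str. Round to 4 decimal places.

Var(ȳ_str) = Σₕ Wₕ²(1 − fₕ)sₕ²/nₕ with Wₕ = Nₕ/N, N = 9160.
A: Wₕ = 0.59541485; term = 0.59541485²·(1 − 0.13109644)·1830/715 = 0.78841693.
D: Wₕ = 0.40458515; term = 0.40458515²·(1 − 0.20642202)·450/765 = 0.076411825.
Sum = 0.86482876.
SE = √(0.86482876) = 0.9300.

0.9300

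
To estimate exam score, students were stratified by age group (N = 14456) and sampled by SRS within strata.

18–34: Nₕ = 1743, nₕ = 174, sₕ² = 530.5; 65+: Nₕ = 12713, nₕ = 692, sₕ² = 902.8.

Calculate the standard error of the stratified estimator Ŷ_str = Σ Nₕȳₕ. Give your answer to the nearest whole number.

14412

Var(Ŷ_str) = Σₕ Nₕ²(1 − fₕ)sₕ²/nₕ.
18–34: 1743²·(1 − 174/1743)·530.5/174 = 8.3378959 × 10^6.
65+: 12713²·(1 − 692/12713)·902.8/692 = 1.9937656 × 10^8.
Sum = 2.0771446 × 10^8.
SE = √(2.0771446 × 10^8) = 14412.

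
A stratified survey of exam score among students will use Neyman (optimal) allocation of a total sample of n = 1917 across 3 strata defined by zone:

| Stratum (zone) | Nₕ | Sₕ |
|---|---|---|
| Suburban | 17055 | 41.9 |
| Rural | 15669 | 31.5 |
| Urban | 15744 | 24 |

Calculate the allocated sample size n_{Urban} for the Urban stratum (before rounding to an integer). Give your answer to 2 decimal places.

Neyman allocation: nₕ = n·NₕSₕ / Σⱼ NⱼSⱼ.
Σ NⱼSⱼ = 17055·41.9 + 15669·31.5 + 15744·24 = 1.586034 × 10^6.
n_{Urban} = 1917·15744·24 / (1.586034 × 10^6) = 456.71.

456.71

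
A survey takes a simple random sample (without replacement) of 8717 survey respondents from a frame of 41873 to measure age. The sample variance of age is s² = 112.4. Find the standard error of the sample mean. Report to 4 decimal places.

0.1010

Under SRS without replacement, Var(ȳ) = (1 − f)·s²/n with f = n/N = 8717/41873 = 0.20817711.
Var(ȳ) = (1 − 0.20817711)·112.4/8717 = 0.79182289·0.012894344 = 0.010210037.
SE(ȳ) = √(0.010210037) = 0.1010.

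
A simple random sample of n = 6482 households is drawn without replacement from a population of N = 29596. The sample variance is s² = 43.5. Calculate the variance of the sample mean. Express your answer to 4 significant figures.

0.005241

Under SRS without replacement, Var(ȳ) = (1 − f)·s²/n with f = n/N = 6482/29596 = 0.21901608.
Var(ȳ) = (1 − 0.21901608)·43.5/6482 = 0.78098392·0.0067108917 = 0.0052410985.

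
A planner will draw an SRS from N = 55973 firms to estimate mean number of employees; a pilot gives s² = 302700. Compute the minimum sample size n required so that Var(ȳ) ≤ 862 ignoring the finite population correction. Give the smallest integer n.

Without fpc, n₀ = s²/D = 302700/862 = 351.1601.
Rounding up, n = 352.

352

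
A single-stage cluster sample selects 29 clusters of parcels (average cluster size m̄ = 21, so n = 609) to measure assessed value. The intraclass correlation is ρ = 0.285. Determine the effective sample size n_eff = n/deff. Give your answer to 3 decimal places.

deff = 1 + (21 − 1)·0.285 = 1 + 5.7 = 6.7.
n_eff = 609 / 6.7 = 90.896.

90.896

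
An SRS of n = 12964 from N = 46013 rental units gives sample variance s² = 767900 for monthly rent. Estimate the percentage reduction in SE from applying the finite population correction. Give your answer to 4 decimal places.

f = n/N = 12964/46013 = 0.28174646.
SE_no-fpc = √(s²/n) = 7.6963148; SE_fpc = √((1−f)s²/n) = 6.5226145.
Ratio = √(1−f) = 0.84749840. Reduction = 100·(1 − 0.84749840) = 15.2502%.

15.2502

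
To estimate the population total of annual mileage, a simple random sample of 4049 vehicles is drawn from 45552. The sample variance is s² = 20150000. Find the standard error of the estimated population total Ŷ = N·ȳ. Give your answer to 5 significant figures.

3.0673 × 10^6

Var(Ŷ) = N²·Var(ȳ) = N²·(1 − n/N)·s²/n.
f = 4049/45552 = 0.08888743; Var(ȳ) = 0.91111257·20150000/4049 = 4534.1858.
Var(Ŷ) = 45552² · 4534.1858 = 9.4083662 × 10^12.
SE(Ŷ) = √(9.4083662 × 10^12) = 3.0673 × 10^6.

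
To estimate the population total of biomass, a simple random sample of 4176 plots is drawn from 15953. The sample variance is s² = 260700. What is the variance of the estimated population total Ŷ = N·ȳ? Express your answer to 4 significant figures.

Var(Ŷ) = N²·Var(ȳ) = N²·(1 − n/N)·s²/n.
f = 4176/15953 = 0.26176895; Var(ȳ) = 0.73823105·260700/4176 = 46.086407.
Var(Ŷ) = 15953² · 46.086407 = 1.1728908 × 10^10.

1.173 × 10^10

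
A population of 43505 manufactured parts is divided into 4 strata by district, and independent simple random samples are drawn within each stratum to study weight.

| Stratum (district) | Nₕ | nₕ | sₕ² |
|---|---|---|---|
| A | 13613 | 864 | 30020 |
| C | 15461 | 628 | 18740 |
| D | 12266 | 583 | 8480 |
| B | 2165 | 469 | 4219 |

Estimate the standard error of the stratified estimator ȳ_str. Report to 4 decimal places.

2.8143

Var(ȳ_str) = Σₕ Wₕ²(1 − fₕ)sₕ²/nₕ with Wₕ = Nₕ/N, N = 43505.
A: Wₕ = 0.31290656; term = 0.31290656²·(1 − 0.06346874)·30020/864 = 3.1860205.
C: Wₕ = 0.35538444; term = 0.35538444²·(1 − 0.04061833)·18740/628 = 3.6157482.
D: Wₕ = 0.28194460; term = 0.28194460²·(1 − 0.04752976)·8480/583 = 1.1013016.
B: Wₕ = 0.04976439; term = 0.04976439²·(1 − 0.21662818)·4219/469 = 0.017451875.
Sum = 7.9205222.
SE = √(7.9205222) = 2.8143.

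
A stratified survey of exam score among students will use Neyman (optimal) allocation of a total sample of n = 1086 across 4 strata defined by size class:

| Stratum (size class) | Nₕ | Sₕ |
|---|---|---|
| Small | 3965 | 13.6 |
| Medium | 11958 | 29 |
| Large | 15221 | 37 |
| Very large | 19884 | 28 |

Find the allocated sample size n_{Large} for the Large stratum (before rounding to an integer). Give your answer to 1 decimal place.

Neyman allocation: nₕ = n·NₕSₕ / Σⱼ NⱼSⱼ.
Σ NⱼSⱼ = 3965·13.6 + 11958·29 + 15221·37 + 19884·28 = 1.520635 × 10^6.
n_{Large} = 1086·15221·37 / (1.520635 × 10^6) = 402.2.

402.2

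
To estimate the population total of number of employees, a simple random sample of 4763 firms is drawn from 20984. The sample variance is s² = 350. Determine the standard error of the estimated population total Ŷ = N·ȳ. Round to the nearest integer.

5001

Var(Ŷ) = N²·Var(ȳ) = N²·(1 − n/N)·s²/n.
f = 4763/20984 = 0.22698246; Var(ȳ) = 0.77301754·350/4763 = 0.056803724.
Var(Ŷ) = 20984² · 0.056803724 = 2.5012285 × 10^7.
SE(Ŷ) = √(2.5012285 × 10^7) = 5001.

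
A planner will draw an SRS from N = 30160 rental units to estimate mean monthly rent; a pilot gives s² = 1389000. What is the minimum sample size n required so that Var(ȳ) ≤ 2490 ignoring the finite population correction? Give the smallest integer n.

558

Without fpc, n₀ = s²/D = 1389000/2490 = 557.8313.
Rounding up, n = 558.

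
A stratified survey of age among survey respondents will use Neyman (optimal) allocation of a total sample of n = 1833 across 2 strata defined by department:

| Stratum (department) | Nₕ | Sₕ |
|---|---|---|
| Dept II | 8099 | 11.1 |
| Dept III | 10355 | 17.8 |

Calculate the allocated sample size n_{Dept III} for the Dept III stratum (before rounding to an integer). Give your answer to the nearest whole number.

Neyman allocation: nₕ = n·NₕSₕ / Σⱼ NⱼSⱼ.
Σ NⱼSⱼ = 8099·11.1 + 10355·17.8 = 274217.9.
n_{Dept III} = 1833·10355·17.8 / 274217.9 = 1232.

1232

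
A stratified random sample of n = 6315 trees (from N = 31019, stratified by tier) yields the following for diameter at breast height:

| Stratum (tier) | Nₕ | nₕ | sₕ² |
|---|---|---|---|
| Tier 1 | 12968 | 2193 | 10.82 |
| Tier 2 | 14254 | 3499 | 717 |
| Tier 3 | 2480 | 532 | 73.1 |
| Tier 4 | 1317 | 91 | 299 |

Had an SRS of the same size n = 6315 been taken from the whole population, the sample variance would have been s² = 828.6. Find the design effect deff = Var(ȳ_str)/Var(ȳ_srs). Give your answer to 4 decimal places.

Var(ȳ_str) = Σ Wₕ²(1−fₕ)sₕ²/nₕ with Wₕ = Nₕ/31019:
  Tier 1: (12968/31019)²·(1−2193/12968)·10.82/2193 = 7.1651176 × 10^-4
  Tier 2: (14254/31019)²·(1−3499/14254)·717/3499 = 0.032648768
  Tier 3: (2480/31019)²·(1−532/2480)·73.1/532 = 6.8990738 × 10^-4
  Tier 4: (1317/31019)²·(1−91/1317)·299/91 = 0.005513793
  → Var(ȳ_str) = 0.03956898.
Var(ȳ_srs) = (1 − 6315/31019)·828.6/6315 = 0.10449874.
deff = 0.03956898 / 0.10449874 = 0.3787.

0.3787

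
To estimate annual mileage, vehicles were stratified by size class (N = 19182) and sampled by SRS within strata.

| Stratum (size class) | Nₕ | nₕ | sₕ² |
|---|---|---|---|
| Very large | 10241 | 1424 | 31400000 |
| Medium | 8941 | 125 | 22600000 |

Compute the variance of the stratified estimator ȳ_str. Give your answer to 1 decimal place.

Var(ȳ_str) = Σₕ Wₕ²(1 − fₕ)sₕ²/nₕ with Wₕ = Nₕ/N, N = 19182.
Very large: Wₕ = 0.53388593; term = 0.53388593²·(1 − 0.13904892)·31400000/1424 = 5411.2188.
Medium: Wₕ = 0.46611407; term = 0.46611407²·(1 − 0.01398054)·22600000/125 = 38731.858.
Sum = 44143.077.

44143.1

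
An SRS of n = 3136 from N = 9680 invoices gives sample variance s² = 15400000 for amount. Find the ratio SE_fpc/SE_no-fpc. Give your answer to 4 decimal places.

f = n/N = 3136/9680 = 0.32396694.
SE_no-fpc = √(s²/n) = 70.076489; SE_fpc = √((1−f)s²/n) = 57.617751.
Ratio = √(1−f) = 0.82221229.

0.8222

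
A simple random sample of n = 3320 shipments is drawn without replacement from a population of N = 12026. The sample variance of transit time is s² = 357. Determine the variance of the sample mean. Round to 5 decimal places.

Under SRS without replacement, Var(ȳ) = (1 − f)·s²/n with f = n/N = 3320/12026 = 0.27606852.
Var(ȳ) = (1 − 0.27606852)·357/3320 = 0.72393148·0.10753012 = 0.077844439.

0.07784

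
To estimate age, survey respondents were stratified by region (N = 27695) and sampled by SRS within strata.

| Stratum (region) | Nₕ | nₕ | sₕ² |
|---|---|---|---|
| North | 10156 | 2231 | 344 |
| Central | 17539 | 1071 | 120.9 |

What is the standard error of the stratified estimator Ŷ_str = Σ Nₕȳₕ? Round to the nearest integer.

Var(Ŷ_str) = Σₕ Nₕ²(1 − fₕ)sₕ²/nₕ.
North: 10156²·(1 − 2231/10156)·344/2231 = 1.2410259 × 10^7.
Central: 17539²·(1 − 1071/17539)·120.9/1071 = 3.2604873 × 10^7.
Sum = 4.5015132 × 10^7.
SE = √(4.5015132 × 10^7) = 6709.

6709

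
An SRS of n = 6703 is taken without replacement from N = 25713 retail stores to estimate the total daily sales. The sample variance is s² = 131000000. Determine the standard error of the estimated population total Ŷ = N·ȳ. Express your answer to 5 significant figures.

Var(Ŷ) = N²·Var(ȳ) = N²·(1 − n/N)·s²/n.
f = 6703/25713 = 0.26068526; Var(ȳ) = 0.73931474·131000000/6703 = 14448.789.
Var(Ŷ) = 25713² · 14448.789 = 9.5529378 × 10^12.
SE(Ŷ) = √(9.5529378 × 10^12) = 3.0908 × 10^6.

3.0908 × 10^6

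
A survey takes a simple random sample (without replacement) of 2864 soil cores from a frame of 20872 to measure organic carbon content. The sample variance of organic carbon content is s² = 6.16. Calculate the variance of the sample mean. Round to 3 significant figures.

0.00186

Under SRS without replacement, Var(ȳ) = (1 − f)·s²/n with f = n/N = 2864/20872 = 0.13721732.
Var(ȳ) = (1 − 0.13721732)·6.16/2864 = 0.86278268·0.002150838 = 0.0018557058.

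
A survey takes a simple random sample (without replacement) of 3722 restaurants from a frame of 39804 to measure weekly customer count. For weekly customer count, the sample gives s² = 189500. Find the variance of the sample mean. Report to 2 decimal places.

46.15

Under SRS without replacement, Var(ȳ) = (1 − f)·s²/n with f = n/N = 3722/39804 = 0.09350819.
Var(ȳ) = (1 − 0.09350819)·189500/3722 = 0.90649181·50.913487 = 46.152659.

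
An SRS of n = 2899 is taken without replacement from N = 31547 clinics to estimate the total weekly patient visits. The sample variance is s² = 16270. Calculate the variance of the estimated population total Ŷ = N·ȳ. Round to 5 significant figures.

5.0721 × 10^9

Var(Ŷ) = N²·Var(ȳ) = N²·(1 − n/N)·s²/n.
f = 2899/31547 = 0.09189463; Var(ȳ) = 0.90810537·16270/2899 = 5.0965417.
Var(Ŷ) = 31547² · 5.0965417 = 5.0721456 × 10^9.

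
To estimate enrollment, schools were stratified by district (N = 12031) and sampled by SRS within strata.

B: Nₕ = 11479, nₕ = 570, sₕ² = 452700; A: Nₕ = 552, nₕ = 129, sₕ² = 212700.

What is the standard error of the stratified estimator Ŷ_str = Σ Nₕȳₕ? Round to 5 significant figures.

315970

Var(Ŷ_str) = Σₕ Nₕ²(1 − fₕ)sₕ²/nₕ.
B: 11479²·(1 − 570/11479)·452700/570 = 9.9454545 × 10^10.
A: 552²·(1 − 129/552)·212700/129 = 3.8499689 × 10^8.
Sum = 9.9839542 × 10^10.
SE = √(9.9839542 × 10^10) = 315970.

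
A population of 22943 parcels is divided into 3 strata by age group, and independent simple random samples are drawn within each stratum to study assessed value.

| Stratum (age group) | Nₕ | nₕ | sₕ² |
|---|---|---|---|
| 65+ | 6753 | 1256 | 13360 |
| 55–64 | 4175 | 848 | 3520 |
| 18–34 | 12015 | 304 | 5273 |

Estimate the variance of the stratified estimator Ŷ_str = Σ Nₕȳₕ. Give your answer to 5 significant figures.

Var(Ŷ_str) = Σₕ Nₕ²(1 − fₕ)sₕ²/nₕ.
65+: 6753²·(1 − 1256/6753)·13360/1256 = 3.9485651 × 10^8.
55–64: 4175²·(1 − 848/4175)·3520/848 = 5.7657538 × 10^7.
18–34: 12015²·(1 − 304/12015)·5273/304 = 2.44063 × 10^9.
Sum = 2.893144 × 10^9.

2.8931 × 10^9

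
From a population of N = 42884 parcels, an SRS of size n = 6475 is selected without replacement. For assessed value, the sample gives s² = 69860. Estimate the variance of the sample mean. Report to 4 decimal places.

Under SRS without replacement, Var(ȳ) = (1 − f)·s²/n with f = n/N = 6475/42884 = 0.15098871.
Var(ȳ) = (1 − 0.15098871)·69860/6475 = 0.84901129·10.789189 = 9.1601434.

9.1601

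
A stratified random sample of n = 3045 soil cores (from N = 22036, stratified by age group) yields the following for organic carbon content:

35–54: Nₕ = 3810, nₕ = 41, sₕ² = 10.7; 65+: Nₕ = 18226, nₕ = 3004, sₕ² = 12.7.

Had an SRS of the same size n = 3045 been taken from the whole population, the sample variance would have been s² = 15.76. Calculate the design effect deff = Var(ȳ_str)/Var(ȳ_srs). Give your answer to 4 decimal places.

Var(ȳ_str) = Σ Wₕ²(1−fₕ)sₕ²/nₕ with Wₕ = Nₕ/22036:
  35–54: (3810/22036)²·(1−41/3810)·10.7/41 = 0.0077176576
  65+: (18226/22036)²·(1−3004/18226)·12.7/3004 = 0.0024154683
  → Var(ȳ_str) = 0.010133126.
Var(ȳ_srs) = (1 − 3045/22036)·15.76/3045 = 0.0044605045.
deff = 0.010133126 / 0.0044605045 = 2.2717.

2.2717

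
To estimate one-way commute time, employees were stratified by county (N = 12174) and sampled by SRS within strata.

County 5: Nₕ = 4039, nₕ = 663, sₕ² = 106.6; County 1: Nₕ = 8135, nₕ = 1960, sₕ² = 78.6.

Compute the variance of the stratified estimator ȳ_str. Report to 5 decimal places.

0.02839

Var(ȳ_str) = Σₕ Wₕ²(1 − fₕ)sₕ²/nₕ with Wₕ = Nₕ/N, N = 12174.
County 5: Wₕ = 0.33177263; term = 0.33177263²·(1 − 0.16414954)·106.6/663 = 0.014792902.
County 1: Wₕ = 0.66822737; term = 0.66822737²·(1 − 0.24093423)·78.6/1960 = 0.013592345.
Sum = 0.028385247.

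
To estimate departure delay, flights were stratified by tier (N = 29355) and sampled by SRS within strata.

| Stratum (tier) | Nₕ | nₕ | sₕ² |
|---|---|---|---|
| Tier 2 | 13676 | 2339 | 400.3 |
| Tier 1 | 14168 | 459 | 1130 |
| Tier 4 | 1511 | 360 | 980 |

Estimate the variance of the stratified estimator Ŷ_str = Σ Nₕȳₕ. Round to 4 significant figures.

5.094 × 10^8

Var(Ŷ_str) = Σₕ Nₕ²(1 − fₕ)sₕ²/nₕ.
Tier 2: 13676²·(1 − 2339/13676)·400.3/2339 = 2.6534604 × 10^7.
Tier 1: 14168²·(1 − 459/14168)·1130/459 = 4.7816753 × 10^8.
Tier 4: 1511²·(1 − 360/1511)·980/360 = 4.7343827 × 10^6.
Sum = 5.0943652 × 10^8.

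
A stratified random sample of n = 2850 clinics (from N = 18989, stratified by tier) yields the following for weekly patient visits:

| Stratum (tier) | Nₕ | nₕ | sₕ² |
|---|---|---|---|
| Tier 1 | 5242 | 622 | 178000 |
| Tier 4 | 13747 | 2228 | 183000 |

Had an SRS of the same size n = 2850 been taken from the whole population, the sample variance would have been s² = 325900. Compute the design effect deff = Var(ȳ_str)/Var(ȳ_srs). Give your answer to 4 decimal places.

0.5689

Var(ȳ_str) = Σ Wₕ²(1−fₕ)sₕ²/nₕ with Wₕ = Nₕ/18989:
  Tier 1: (5242/18989)²·(1−622/5242)·178000/622 = 19.220488
  Tier 4: (13747/18989)²·(1−2228/13747)·183000/2228 = 36.070688
  → Var(ȳ_str) = 55.291176.
Var(ȳ_srs) = (1 − 2850/18989)·325900/2850 = 97.188309.
deff = 55.291176 / 97.188309 = 0.5689.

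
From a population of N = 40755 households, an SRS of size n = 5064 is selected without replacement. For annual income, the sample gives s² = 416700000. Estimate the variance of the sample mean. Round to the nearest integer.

72062

Under SRS without replacement, Var(ȳ) = (1 − f)·s²/n with f = n/N = 5064/40755 = 0.12425469.
Var(ȳ) = (1 − 0.12425469)·416700000/5064 = 0.87574531·82286.73 = 72062.218.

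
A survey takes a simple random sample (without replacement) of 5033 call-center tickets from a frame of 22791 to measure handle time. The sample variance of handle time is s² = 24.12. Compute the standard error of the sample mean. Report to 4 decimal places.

0.0611

Under SRS without replacement, Var(ȳ) = (1 − f)·s²/n with f = n/N = 5033/22791 = 0.22083278.
Var(ȳ) = (1 − 0.22083278)·24.12/5033 = 0.77916722·0.0047923704 = 0.0037340579.
SE(ȳ) = √(0.0037340579) = 0.0611.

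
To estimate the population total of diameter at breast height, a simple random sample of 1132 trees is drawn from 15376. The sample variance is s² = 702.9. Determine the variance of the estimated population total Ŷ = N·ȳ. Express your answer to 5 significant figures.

1.3599 × 10^8

Var(Ŷ) = N²·Var(ȳ) = N²·(1 − n/N)·s²/n.
f = 1132/15376 = 0.07362123; Var(ȳ) = 0.92637877·702.9/1132 = 0.5752223.
Var(Ŷ) = 15376² · 0.5752223 = 1.3599485 × 10^8.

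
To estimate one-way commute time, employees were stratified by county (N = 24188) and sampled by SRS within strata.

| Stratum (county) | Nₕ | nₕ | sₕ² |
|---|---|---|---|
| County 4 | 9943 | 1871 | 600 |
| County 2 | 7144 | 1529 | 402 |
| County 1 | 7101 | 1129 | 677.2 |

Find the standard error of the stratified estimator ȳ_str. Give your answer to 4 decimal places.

0.3248

Var(ȳ_str) = Σₕ Wₕ²(1 − fₕ)sₕ²/nₕ with Wₕ = Nₕ/N, N = 24188.
County 4: Wₕ = 0.41107161; term = 0.41107161²·(1 − 0.18817258)·600/1871 = 0.043992246.
County 2: Wₕ = 0.29535307; term = 0.29535307²·(1 − 0.21402576)·402/1529 = 0.018026435.
County 1: Wₕ = 0.29357533; term = 0.29357533²·(1 − 0.15899169)·677.2/1129 = 0.043477283.
Sum = 0.10549596.
SE = √(0.10549596) = 0.3248.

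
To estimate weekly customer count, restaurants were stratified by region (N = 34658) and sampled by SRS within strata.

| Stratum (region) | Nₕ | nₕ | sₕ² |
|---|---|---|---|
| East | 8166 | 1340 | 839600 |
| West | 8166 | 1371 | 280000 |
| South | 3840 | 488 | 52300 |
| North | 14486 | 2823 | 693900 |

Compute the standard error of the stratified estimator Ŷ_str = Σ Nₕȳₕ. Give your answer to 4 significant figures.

298600

Var(Ŷ_str) = Σₕ Nₕ²(1 − fₕ)sₕ²/nₕ.
East: 8166²·(1 − 1340/8166)·839600/1340 = 3.4925553 × 10^10.
West: 8166²·(1 − 1371/8166)·280000/1371 = 1.1332335 × 10^10.
South: 3840²·(1 − 488/3840)·52300/488 = 1.3794854 × 10^9.
North: 14486²·(1 − 2823/14486)·693900/2823 = 4.1528359 × 10^10.
Sum = 8.9165732 × 10^10.
SE = √(8.9165732 × 10^10) = 298600.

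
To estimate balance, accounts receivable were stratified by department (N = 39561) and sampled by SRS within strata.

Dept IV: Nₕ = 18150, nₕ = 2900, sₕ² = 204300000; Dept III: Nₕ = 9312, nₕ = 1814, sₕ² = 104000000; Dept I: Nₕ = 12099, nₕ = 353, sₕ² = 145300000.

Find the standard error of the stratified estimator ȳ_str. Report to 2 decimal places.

Var(ȳ_str) = Σₕ Wₕ²(1 − fₕ)sₕ²/nₕ with Wₕ = Nₕ/N, N = 39561.
Dept IV: Wₕ = 0.45878517; term = 0.45878517²·(1 − 0.15977961)·204300000/2900 = 12458.975.
Dept III: Wₕ = 0.23538333; term = 0.23538333²·(1 − 0.19480241)·104000000/1814 = 2557.702.
Dept I: Wₕ = 0.30583150; term = 0.30583150²·(1 − 0.02917596)·145300000/353 = 37376.262.
Sum = 52392.939.
SE = √(52392.939) = 228.90.

228.90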